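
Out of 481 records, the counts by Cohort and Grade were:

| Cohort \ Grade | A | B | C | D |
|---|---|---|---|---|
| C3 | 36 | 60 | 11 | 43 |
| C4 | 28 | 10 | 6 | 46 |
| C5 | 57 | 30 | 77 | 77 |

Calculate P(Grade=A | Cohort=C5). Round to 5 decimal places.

0.23651

Total with Cohort=C5: 57 + 30 + 77 + 77 = 241.
P(Grade=A | Cohort=C5) = 57/241 = 0.23651.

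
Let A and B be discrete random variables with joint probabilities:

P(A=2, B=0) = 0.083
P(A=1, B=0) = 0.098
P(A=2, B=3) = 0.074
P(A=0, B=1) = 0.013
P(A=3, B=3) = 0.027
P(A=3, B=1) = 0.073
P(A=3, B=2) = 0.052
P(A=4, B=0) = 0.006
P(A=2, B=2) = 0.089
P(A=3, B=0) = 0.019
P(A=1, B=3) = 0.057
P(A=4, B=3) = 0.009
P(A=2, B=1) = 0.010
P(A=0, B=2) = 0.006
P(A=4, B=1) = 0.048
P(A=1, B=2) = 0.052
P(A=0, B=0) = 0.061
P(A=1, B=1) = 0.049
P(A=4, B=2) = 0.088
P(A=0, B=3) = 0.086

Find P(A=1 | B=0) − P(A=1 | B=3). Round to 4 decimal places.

P(B=0) = 0.061 + 0.098 + 0.083 + 0.019 + 0.006 = 0.267; P(A=1 | B=0) = 0.098/0.267 = 0.36704.
P(B=3) = 0.086 + 0.057 + 0.074 + 0.027 + 0.009 = 0.253; P(A=1 | B=3) = 0.057/0.253 = 0.22530.
Difference = 0.1417.

0.1417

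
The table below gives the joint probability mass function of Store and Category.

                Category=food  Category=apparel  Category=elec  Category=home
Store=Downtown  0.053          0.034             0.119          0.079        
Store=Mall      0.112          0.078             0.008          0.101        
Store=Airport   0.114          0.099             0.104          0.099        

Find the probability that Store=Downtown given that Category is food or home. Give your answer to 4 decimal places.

P(Category=food) = 0.053 + 0.112 + 0.114 = 0.279.
P(Category=home) = 0.079 + 0.101 + 0.099 = 0.279.
P(Category ∈ {food, home}) = 0.279 + 0.279 = 0.558; P(Store=Downtown, Category ∈ {food, home}) = 0.053 + 0.079 = 0.132.
P(Store=Downtown | Category ∈ {food, home}) = 0.132/0.558 = 0.2366.

0.2366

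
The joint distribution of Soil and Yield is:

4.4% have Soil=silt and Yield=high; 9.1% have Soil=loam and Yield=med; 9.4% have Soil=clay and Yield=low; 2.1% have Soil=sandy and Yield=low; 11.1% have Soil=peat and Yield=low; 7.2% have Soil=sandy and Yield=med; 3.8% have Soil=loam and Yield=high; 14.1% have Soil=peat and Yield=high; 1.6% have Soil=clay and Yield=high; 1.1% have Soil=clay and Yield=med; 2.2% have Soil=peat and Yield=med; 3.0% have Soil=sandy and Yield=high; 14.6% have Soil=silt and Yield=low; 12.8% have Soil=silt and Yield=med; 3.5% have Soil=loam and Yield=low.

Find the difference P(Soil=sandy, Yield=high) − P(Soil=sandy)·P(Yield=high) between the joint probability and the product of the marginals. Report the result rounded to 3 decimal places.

-0.003

P(Soil=sandy) = 0.021 + 0.072 + 0.030 = 0.123.
P(Yield=high) = 0.030 + 0.038 + 0.016 + 0.044 + 0.141 = 0.269.
P(Soil=sandy, Yield=high) − P(Soil=sandy)P(Yield=high) = 0.030 − 0.123×0.269 = -0.003.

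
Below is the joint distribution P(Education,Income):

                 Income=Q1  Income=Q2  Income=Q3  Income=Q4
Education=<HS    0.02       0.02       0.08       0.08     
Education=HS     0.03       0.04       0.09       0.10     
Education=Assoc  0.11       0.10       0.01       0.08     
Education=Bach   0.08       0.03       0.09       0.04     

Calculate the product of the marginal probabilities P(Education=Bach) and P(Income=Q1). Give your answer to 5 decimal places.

P(Education=Bach) = 0.08 + 0.03 + 0.09 + 0.04 = 0.24.
P(Income=Q1) = 0.02 + 0.03 + 0.11 + 0.08 = 0.24.
Product: 0.24 × 0.24 = 0.05760.

0.05760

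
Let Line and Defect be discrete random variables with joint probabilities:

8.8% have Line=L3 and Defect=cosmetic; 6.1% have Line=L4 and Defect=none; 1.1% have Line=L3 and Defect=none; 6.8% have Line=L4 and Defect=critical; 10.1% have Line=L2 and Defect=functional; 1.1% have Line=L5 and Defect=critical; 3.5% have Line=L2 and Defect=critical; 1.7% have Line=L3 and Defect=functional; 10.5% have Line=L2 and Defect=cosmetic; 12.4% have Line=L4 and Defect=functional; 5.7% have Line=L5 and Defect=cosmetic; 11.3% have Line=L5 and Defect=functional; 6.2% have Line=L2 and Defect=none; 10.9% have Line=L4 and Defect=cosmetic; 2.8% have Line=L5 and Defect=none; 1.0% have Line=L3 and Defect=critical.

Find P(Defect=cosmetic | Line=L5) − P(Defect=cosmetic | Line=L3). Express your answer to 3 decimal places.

P(Line=L5) = 0.028 + 0.057 + 0.113 + 0.011 = 0.209; P(Defect=cosmetic | Line=L5) = 0.057/0.209 = 0.2727.
P(Line=L3) = 0.011 + 0.088 + 0.017 + 0.010 = 0.126; P(Defect=cosmetic | Line=L3) = 0.088/0.126 = 0.6984.
Difference = -0.426.

-0.426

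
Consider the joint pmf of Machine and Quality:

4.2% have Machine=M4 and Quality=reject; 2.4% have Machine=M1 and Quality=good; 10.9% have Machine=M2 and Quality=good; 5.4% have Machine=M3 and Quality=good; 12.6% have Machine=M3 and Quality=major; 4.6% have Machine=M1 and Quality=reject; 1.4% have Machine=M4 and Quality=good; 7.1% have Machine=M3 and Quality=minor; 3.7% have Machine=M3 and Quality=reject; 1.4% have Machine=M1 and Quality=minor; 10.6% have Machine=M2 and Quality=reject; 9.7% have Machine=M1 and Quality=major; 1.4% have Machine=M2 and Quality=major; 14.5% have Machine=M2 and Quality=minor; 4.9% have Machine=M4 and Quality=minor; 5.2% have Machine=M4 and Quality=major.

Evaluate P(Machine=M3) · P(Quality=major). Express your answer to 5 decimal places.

0.08323

P(Machine=M3) = 0.054 + 0.071 + 0.126 + 0.037 = 0.288.
P(Quality=major) = 0.097 + 0.014 + 0.126 + 0.052 = 0.289.
Product: 0.288 × 0.289 = 0.08323.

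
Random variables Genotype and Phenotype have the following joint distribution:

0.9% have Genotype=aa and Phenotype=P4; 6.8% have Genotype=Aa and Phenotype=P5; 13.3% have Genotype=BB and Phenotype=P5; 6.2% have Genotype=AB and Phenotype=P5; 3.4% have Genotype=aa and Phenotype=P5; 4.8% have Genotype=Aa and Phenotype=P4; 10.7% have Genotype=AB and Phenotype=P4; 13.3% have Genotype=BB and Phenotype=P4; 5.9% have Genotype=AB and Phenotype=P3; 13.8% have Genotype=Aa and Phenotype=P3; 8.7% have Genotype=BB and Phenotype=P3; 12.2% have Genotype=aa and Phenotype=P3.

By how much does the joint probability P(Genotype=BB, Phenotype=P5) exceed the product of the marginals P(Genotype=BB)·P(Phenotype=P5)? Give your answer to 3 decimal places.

P(Genotype=BB) = 0.087 + 0.133 + 0.133 = 0.353.
P(Phenotype=P5) = 0.068 + 0.034 + 0.062 + 0.133 = 0.297.
P(Genotype=BB, Phenotype=P5) − P(Genotype=BB)P(Phenotype=P5) = 0.133 − 0.353×0.297 = 0.028.

0.028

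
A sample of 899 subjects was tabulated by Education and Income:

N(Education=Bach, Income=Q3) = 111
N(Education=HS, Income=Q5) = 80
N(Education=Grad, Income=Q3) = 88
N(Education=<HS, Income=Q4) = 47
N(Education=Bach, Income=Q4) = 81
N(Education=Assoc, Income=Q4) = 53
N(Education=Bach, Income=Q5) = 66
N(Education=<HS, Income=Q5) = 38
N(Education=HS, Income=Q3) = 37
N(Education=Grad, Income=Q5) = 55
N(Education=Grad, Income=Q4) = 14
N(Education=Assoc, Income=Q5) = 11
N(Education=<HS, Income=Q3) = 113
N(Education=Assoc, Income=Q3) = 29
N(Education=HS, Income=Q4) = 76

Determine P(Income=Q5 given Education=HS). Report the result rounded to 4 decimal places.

0.4145

Total with Education=HS: 37 + 76 + 80 = 193.
P(Income=Q5 | Education=HS) = 80/193 = 0.4145.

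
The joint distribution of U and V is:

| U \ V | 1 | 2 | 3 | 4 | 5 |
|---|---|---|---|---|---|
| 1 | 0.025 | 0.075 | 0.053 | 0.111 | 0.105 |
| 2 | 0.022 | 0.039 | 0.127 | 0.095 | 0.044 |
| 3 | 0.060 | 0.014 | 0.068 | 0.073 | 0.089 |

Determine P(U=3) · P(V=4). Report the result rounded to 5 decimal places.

P(U=3) = 0.060 + 0.014 + 0.068 + 0.073 + 0.089 = 0.304.
P(V=4) = 0.111 + 0.095 + 0.073 = 0.279.
Product: 0.304 × 0.279 = 0.08482.

0.08482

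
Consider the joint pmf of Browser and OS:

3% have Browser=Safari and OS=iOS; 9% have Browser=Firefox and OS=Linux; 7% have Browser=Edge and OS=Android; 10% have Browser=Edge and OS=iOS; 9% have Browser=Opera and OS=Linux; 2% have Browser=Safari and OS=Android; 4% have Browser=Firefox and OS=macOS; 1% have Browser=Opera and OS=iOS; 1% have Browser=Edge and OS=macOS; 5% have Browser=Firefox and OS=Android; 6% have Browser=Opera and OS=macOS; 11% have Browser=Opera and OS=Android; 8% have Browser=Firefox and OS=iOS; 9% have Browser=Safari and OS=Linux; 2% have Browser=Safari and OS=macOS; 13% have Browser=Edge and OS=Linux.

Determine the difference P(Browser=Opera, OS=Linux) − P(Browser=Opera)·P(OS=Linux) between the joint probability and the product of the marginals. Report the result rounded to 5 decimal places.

P(Browser=Opera) = 0.06 + 0.09 + 0.01 + 0.11 = 0.27.
P(OS=Linux) = 0.09 + 0.09 + 0.13 + 0.09 = 0.40.
P(Browser=Opera, OS=Linux) − P(Browser=Opera)P(OS=Linux) = 0.09 − 0.27×0.40 = -0.01800.

-0.01800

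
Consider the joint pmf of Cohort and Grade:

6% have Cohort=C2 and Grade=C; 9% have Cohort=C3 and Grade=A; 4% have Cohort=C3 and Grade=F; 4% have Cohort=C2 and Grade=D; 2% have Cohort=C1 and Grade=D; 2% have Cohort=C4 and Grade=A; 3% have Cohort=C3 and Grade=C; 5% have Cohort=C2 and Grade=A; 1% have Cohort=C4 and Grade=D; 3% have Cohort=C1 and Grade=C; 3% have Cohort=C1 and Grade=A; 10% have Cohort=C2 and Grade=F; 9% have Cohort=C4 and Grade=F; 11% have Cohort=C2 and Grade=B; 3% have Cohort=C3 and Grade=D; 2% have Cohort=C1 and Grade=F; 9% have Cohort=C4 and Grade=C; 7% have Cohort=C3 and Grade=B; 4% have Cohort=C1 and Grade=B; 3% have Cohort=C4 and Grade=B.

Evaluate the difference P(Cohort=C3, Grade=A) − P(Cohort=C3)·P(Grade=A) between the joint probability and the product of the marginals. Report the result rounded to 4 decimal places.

0.0406

P(Cohort=C3) = 0.09 + 0.07 + 0.03 + 0.03 + 0.04 = 0.26.
P(Grade=A) = 0.03 + 0.05 + 0.09 + 0.02 = 0.19.
P(Cohort=C3, Grade=A) − P(Cohort=C3)P(Grade=A) = 0.09 − 0.26×0.19 = 0.0406.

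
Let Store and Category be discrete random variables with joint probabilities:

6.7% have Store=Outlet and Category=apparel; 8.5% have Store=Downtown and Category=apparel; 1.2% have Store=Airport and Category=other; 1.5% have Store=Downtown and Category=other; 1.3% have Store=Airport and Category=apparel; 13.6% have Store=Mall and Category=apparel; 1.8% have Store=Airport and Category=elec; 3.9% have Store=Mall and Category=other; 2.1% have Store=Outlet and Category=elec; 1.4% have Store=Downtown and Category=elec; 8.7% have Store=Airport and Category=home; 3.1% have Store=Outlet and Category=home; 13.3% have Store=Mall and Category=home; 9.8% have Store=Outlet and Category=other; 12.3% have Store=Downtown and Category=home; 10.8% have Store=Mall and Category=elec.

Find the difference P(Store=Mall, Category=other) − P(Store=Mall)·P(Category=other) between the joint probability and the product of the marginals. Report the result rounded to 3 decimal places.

P(Store=Mall) = 0.136 + 0.108 + 0.133 + 0.039 = 0.416.
P(Category=other) = 0.015 + 0.039 + 0.012 + 0.098 = 0.164.
P(Store=Mall, Category=other) − P(Store=Mall)P(Category=other) = 0.039 − 0.416×0.164 = -0.029.

-0.029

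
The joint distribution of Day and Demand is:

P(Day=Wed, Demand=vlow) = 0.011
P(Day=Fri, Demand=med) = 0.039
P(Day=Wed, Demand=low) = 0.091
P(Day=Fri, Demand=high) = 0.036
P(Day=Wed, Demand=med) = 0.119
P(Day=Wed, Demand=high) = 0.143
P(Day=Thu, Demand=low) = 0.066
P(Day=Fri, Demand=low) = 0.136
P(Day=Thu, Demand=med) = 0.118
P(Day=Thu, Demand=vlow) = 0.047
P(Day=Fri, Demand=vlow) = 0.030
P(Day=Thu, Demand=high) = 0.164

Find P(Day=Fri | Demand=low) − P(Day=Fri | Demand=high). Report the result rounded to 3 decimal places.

0.359

P(Demand=low) = 0.091 + 0.066 + 0.136 = 0.293; P(Day=Fri | Demand=low) = 0.136/0.293 = 0.4642.
P(Demand=high) = 0.143 + 0.164 + 0.036 = 0.343; P(Day=Fri | Demand=high) = 0.036/0.343 = 0.1050.
Difference = 0.359.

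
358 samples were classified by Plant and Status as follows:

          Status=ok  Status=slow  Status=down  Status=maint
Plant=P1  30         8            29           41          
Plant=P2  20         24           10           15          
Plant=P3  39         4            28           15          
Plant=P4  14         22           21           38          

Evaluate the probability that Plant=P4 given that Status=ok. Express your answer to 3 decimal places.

0.136

Total with Status=ok: 30 + 20 + 39 + 14 = 103.
P(Plant=P4 | Status=ok) = 14/103 = 0.136.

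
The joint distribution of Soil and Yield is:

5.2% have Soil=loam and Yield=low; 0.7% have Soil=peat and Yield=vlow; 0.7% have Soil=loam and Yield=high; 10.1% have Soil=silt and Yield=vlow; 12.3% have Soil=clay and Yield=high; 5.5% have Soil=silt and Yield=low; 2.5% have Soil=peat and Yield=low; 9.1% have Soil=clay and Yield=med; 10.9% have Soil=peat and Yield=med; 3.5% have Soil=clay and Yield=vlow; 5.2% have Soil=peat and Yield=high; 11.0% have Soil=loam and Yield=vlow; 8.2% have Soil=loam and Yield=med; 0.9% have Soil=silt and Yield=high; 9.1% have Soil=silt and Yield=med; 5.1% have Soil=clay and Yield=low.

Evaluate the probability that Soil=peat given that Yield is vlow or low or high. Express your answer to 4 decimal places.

0.1340

P(Yield=vlow) = 0.110 + 0.035 + 0.101 + 0.007 = 0.253.
P(Yield=low) = 0.052 + 0.051 + 0.055 + 0.025 = 0.183.
P(Yield=high) = 0.007 + 0.123 + 0.009 + 0.052 = 0.191.
P(Yield ∈ {vlow, low, high}) = 0.253 + 0.183 + 0.191 = 0.627; P(Soil=peat, Yield ∈ {vlow, low, high}) = 0.007 + 0.025 + 0.052 = 0.084.
P(Soil=peat | Yield ∈ {vlow, low, high}) = 0.084/0.627 = 0.1340.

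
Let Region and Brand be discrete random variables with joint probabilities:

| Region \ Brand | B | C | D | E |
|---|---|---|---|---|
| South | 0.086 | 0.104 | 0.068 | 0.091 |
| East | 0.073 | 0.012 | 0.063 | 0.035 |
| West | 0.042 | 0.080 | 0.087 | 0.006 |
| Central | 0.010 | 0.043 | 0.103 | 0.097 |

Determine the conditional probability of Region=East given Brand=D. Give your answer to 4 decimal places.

P(Brand=D) = 0.068 + 0.063 + 0.087 + 0.103 = 0.321.
P(Region=East | Brand=D) = 0.063/0.321 = 0.1963.

0.1963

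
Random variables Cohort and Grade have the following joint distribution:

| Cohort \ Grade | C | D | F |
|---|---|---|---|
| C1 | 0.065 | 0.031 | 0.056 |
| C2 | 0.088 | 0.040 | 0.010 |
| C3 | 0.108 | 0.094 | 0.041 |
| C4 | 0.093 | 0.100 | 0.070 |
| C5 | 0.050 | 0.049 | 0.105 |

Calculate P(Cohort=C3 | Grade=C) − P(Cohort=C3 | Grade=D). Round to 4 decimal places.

P(Grade=C) = 0.065 + 0.088 + 0.108 + 0.093 + 0.050 = 0.404; P(Cohort=C3 | Grade=C) = 0.108/0.404 = 0.26733.
P(Grade=D) = 0.031 + 0.040 + 0.094 + 0.100 + 0.049 = 0.314; P(Cohort=C3 | Grade=D) = 0.094/0.314 = 0.29936.
Difference = -0.0320.

-0.0320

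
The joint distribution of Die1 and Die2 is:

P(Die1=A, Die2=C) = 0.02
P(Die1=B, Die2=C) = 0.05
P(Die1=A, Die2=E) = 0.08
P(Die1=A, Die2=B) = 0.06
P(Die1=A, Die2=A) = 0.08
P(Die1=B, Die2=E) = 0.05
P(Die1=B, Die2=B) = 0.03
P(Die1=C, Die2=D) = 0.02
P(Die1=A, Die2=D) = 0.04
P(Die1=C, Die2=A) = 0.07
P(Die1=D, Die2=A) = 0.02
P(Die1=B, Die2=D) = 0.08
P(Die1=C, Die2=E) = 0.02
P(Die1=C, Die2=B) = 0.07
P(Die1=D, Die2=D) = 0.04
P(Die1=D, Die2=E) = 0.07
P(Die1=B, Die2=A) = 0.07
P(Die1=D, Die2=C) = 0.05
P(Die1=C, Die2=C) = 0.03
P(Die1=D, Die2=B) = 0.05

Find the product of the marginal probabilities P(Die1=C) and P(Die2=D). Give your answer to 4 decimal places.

0.0378

P(Die1=C) = 0.07 + 0.07 + 0.03 + 0.02 + 0.02 = 0.21.
P(Die2=D) = 0.04 + 0.08 + 0.02 + 0.04 = 0.18.
Product: 0.21 × 0.18 = 0.0378.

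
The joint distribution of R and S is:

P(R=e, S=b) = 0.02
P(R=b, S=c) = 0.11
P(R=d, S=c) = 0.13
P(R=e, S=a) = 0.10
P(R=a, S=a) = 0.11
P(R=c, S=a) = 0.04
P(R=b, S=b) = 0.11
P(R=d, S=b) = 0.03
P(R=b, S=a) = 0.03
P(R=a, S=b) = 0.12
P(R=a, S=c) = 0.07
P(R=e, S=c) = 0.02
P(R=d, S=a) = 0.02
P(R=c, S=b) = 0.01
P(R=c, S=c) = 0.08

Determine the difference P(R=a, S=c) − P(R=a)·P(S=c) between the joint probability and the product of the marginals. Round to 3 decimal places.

-0.053

P(R=a) = 0.11 + 0.12 + 0.07 = 0.30.
P(S=c) = 0.07 + 0.11 + 0.08 + 0.13 + 0.02 = 0.41.
P(R=a, S=c) − P(R=a)P(S=c) = 0.07 − 0.30×0.41 = -0.053.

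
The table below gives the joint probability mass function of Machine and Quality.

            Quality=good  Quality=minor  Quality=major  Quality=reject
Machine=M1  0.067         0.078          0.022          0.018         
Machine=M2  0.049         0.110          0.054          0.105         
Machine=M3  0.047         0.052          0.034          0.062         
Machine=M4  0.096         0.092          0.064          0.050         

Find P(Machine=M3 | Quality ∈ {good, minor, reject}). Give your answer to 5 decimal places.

0.19492

P(Quality=good) = 0.067 + 0.049 + 0.047 + 0.096 = 0.259.
P(Quality=minor) = 0.078 + 0.110 + 0.052 + 0.092 = 0.332.
P(Quality=reject) = 0.018 + 0.105 + 0.062 + 0.050 = 0.235.
P(Quality ∈ {good, minor, reject}) = 0.259 + 0.332 + 0.235 = 0.826; P(Machine=M3, Quality ∈ {good, minor, reject}) = 0.047 + 0.052 + 0.062 = 0.161.
P(Machine=M3 | Quality ∈ {good, minor, reject}) = 0.161/0.826 = 0.19492.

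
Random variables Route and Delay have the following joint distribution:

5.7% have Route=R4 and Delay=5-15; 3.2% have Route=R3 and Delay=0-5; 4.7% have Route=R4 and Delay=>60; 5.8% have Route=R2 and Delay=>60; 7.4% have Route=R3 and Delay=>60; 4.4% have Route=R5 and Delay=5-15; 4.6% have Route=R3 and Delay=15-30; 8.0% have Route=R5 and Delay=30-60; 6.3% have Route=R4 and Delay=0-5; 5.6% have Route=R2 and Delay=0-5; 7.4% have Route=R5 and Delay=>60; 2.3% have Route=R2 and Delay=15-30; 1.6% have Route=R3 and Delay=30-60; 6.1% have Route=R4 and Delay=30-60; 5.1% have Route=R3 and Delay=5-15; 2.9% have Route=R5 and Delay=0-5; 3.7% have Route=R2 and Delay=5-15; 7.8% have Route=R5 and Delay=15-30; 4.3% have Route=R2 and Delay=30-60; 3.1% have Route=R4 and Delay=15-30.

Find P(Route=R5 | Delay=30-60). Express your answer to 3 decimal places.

P(Delay=30-60) = 0.043 + 0.016 + 0.061 + 0.080 = 0.200.
P(Route=R5 | Delay=30-60) = 0.080/0.200 = 0.400.

0.400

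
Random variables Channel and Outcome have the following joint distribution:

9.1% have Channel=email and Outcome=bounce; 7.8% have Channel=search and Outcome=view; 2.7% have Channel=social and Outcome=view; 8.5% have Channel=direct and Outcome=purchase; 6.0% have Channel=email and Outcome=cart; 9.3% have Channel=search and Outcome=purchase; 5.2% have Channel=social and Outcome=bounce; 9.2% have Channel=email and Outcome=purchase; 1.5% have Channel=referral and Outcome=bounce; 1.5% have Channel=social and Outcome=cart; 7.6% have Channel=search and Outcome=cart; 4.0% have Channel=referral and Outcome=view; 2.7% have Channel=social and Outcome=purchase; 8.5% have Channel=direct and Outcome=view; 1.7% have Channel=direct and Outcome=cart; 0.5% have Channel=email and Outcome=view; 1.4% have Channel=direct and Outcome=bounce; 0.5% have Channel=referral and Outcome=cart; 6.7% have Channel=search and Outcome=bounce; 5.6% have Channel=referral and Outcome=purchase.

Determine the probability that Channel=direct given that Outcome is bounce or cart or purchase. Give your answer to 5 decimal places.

P(Outcome=bounce) = 0.091 + 0.067 + 0.052 + 0.014 + 0.015 = 0.239.
P(Outcome=cart) = 0.060 + 0.076 + 0.015 + 0.017 + 0.005 = 0.173.
P(Outcome=purchase) = 0.092 + 0.093 + 0.027 + 0.085 + 0.056 = 0.353.
P(Outcome ∈ {bounce, cart, purchase}) = 0.239 + 0.173 + 0.353 = 0.765; P(Channel=direct, Outcome ∈ {bounce, cart, purchase}) = 0.014 + 0.017 + 0.085 = 0.116.
P(Channel=direct | Outcome ∈ {bounce, cart, purchase}) = 0.116/0.765 = 0.15163.

0.15163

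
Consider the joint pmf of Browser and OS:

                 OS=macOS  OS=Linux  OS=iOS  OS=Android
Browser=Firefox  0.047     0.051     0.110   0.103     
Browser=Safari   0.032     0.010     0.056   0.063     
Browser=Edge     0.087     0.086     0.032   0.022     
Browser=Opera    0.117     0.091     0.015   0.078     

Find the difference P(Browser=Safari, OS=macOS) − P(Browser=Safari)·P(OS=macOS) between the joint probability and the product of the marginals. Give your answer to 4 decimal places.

-0.0136

P(Browser=Safari) = 0.032 + 0.010 + 0.056 + 0.063 = 0.161.
P(OS=macOS) = 0.047 + 0.032 + 0.087 + 0.117 = 0.283.
P(Browser=Safari, OS=macOS) − P(Browser=Safari)P(OS=macOS) = 0.032 − 0.161×0.283 = -0.0136.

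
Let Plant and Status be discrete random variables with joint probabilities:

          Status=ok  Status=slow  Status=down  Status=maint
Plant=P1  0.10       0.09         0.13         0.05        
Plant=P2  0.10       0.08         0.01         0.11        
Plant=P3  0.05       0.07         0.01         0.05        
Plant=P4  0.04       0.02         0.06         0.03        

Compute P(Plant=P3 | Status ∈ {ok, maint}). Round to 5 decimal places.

0.18868

P(Status=ok) = 0.10 + 0.10 + 0.05 + 0.04 = 0.29.
P(Status=maint) = 0.05 + 0.11 + 0.05 + 0.03 = 0.24.
P(Status ∈ {ok, maint}) = 0.29 + 0.24 = 0.53; P(Plant=P3, Status ∈ {ok, maint}) = 0.05 + 0.05 = 0.10.
P(Plant=P3 | Status ∈ {ok, maint}) = 0.10/0.53 = 0.18868.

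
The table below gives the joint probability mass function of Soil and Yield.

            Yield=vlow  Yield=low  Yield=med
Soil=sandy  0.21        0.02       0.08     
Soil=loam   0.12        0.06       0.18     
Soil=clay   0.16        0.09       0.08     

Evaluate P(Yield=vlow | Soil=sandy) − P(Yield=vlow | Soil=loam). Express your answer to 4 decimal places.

P(Soil=sandy) = 0.21 + 0.02 + 0.08 = 0.31; P(Yield=vlow | Soil=sandy) = 0.21/0.31 = 0.67742.
P(Soil=loam) = 0.12 + 0.06 + 0.18 = 0.36; P(Yield=vlow | Soil=loam) = 0.12/0.36 = 0.33333.
Difference = 0.3441.

0.3441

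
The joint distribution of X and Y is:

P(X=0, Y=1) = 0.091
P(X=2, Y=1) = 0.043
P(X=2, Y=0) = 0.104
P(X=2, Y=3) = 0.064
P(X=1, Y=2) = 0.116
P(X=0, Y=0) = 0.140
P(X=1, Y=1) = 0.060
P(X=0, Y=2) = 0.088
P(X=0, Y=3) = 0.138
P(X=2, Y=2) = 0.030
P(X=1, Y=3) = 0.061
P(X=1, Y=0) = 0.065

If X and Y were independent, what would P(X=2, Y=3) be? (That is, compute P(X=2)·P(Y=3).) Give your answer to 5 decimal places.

0.06338

P(X=2) = 0.104 + 0.043 + 0.030 + 0.064 = 0.241.
P(Y=3) = 0.138 + 0.061 + 0.064 = 0.263.
Product: 0.241 × 0.263 = 0.06338.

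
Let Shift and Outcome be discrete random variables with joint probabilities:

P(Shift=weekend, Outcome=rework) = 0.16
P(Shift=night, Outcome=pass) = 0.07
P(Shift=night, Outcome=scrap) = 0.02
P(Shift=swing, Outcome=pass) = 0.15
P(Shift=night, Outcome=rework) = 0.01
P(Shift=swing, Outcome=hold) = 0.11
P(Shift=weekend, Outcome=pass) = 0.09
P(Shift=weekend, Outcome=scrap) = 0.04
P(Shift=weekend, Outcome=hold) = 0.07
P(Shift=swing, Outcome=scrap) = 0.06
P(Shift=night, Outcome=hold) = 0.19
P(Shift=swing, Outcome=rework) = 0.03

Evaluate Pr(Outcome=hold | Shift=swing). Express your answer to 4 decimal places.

0.3143

P(Shift=swing) = 0.15 + 0.03 + 0.06 + 0.11 = 0.35.
P(Outcome=hold | Shift=swing) = 0.11/0.35 = 0.3143.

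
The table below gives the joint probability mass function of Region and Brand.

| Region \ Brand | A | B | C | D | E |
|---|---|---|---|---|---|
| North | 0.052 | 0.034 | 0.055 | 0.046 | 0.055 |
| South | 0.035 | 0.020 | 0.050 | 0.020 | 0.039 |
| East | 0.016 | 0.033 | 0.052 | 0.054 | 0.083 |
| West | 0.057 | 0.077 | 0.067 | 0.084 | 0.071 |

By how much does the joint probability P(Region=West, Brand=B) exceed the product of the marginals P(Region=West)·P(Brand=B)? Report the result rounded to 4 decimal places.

0.0186

P(Region=West) = 0.057 + 0.077 + 0.067 + 0.084 + 0.071 = 0.356.
P(Brand=B) = 0.034 + 0.020 + 0.033 + 0.077 = 0.164.
P(Region=West, Brand=B) − P(Region=West)P(Brand=B) = 0.077 − 0.356×0.164 = 0.0186.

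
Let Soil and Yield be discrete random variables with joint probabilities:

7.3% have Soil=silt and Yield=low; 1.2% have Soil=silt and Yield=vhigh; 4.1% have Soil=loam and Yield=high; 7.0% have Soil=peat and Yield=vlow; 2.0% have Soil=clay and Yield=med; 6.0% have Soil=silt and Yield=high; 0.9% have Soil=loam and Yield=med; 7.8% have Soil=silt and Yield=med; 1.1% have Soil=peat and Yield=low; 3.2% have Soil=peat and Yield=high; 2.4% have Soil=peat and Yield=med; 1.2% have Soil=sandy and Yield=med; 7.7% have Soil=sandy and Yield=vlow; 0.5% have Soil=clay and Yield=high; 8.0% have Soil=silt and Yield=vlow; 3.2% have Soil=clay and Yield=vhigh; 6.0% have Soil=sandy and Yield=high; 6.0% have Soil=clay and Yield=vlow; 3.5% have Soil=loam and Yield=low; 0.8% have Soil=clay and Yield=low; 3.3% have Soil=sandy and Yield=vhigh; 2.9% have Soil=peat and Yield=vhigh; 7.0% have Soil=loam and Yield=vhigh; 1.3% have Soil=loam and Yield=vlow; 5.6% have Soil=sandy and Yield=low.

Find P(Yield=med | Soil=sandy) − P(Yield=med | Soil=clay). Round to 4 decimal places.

-0.1096

P(Soil=sandy) = 0.077 + 0.056 + 0.012 + 0.060 + 0.033 = 0.238; P(Yield=med | Soil=sandy) = 0.012/0.238 = 0.05042.
P(Soil=clay) = 0.060 + 0.008 + 0.020 + 0.005 + 0.032 = 0.125; P(Yield=med | Soil=clay) = 0.020/0.125 = 0.16000.
Difference = -0.1096.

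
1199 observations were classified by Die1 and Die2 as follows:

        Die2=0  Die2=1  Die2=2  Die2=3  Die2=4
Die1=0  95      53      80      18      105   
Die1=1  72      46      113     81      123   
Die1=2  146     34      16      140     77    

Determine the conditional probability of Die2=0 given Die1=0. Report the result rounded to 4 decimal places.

0.2707

Total with Die1=0: 95 + 53 + 80 + 18 + 105 = 351.
P(Die2=0 | Die1=0) = 95/351 = 0.2707.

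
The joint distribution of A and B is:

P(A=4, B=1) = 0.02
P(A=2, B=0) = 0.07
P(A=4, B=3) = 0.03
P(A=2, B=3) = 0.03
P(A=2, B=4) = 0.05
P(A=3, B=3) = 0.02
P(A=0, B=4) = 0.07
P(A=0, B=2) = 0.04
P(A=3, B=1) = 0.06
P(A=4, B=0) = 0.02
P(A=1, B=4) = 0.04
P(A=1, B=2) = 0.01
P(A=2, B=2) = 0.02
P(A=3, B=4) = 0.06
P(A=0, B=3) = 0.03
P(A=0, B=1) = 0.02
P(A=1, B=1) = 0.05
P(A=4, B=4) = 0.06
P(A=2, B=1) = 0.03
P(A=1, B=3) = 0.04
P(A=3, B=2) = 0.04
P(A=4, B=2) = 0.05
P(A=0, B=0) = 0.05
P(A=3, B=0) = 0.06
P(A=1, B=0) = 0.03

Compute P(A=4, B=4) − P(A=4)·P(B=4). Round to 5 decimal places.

P(A=4) = 0.02 + 0.02 + 0.05 + 0.03 + 0.06 = 0.18.
P(B=4) = 0.07 + 0.04 + 0.05 + 0.06 + 0.06 = 0.28.
P(A=4, B=4) − P(A=4)P(B=4) = 0.06 − 0.18×0.28 = 0.00960.

0.00960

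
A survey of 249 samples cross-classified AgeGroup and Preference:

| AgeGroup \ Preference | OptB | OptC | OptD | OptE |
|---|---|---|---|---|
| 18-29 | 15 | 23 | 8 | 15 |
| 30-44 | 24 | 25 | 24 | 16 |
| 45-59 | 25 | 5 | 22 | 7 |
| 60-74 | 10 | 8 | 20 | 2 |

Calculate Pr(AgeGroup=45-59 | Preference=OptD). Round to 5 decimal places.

0.29730

Total with Preference=OptD: 8 + 24 + 22 + 20 = 74.
P(AgeGroup=45-59 | Preference=OptD) = 22/74 = 0.29730.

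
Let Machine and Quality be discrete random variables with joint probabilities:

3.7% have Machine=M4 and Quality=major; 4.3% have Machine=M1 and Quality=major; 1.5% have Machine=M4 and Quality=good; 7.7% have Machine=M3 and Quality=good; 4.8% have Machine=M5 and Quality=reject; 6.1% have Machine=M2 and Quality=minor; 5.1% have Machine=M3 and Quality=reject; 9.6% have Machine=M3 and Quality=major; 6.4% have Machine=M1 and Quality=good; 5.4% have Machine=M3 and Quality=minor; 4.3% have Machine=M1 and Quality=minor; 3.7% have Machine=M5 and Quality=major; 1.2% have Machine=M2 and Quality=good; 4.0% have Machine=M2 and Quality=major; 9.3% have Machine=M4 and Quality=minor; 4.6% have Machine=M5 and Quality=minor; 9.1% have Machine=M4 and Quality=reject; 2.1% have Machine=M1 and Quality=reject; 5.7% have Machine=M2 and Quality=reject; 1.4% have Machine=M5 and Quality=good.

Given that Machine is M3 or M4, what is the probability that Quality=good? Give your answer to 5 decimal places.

P(Machine=M3) = 0.077 + 0.054 + 0.096 + 0.051 = 0.278.
P(Machine=M4) = 0.015 + 0.093 + 0.037 + 0.091 = 0.236.
P(Machine ∈ {M3, M4}) = 0.278 + 0.236 = 0.514; P(Quality=good, Machine ∈ {M3, M4}) = 0.077 + 0.015 = 0.092.
P(Quality=good | Machine ∈ {M3, M4}) = 0.092/0.514 = 0.17899.

0.17899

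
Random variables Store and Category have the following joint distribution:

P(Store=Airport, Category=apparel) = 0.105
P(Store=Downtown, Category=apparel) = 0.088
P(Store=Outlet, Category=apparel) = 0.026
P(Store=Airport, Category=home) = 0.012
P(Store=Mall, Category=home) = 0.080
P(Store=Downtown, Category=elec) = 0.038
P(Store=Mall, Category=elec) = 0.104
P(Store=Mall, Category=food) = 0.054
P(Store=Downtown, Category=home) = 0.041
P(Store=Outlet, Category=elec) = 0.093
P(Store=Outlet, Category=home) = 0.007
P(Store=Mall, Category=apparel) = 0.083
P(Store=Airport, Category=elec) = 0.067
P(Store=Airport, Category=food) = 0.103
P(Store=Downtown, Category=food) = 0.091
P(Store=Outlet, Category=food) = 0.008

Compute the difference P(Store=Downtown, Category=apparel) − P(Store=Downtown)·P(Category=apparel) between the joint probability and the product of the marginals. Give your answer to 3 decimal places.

P(Store=Downtown) = 0.091 + 0.088 + 0.038 + 0.041 = 0.258.
P(Category=apparel) = 0.088 + 0.083 + 0.105 + 0.026 = 0.302.
P(Store=Downtown, Category=apparel) − P(Store=Downtown)P(Category=apparel) = 0.088 − 0.258×0.302 = 0.010.

0.010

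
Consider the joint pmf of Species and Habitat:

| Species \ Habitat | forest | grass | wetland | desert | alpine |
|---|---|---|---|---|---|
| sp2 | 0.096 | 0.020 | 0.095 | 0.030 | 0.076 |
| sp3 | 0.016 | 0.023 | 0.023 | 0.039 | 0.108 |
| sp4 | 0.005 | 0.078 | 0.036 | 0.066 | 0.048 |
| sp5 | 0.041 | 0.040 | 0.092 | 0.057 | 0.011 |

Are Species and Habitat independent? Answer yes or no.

P(Species=sp3) = 0.209 and P(Habitat=alpine) = 0.243, so their product is 0.05079, but P(Species=sp3, Habitat=alpine) = 0.108. Since these differ, Species and Habitat are not independent.

no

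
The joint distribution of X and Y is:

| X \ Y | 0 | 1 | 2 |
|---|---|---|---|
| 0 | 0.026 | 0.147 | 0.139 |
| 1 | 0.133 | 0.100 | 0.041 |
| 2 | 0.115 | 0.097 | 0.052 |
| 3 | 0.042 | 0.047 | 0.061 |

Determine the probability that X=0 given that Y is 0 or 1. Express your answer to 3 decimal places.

0.245

P(Y=0) = 0.026 + 0.133 + 0.115 + 0.042 = 0.316.
P(Y=1) = 0.147 + 0.100 + 0.097 + 0.047 = 0.391.
P(Y ∈ {0, 1}) = 0.316 + 0.391 = 0.707; P(X=0, Y ∈ {0, 1}) = 0.026 + 0.147 = 0.173.
P(X=0 | Y ∈ {0, 1}) = 0.173/0.707 = 0.245.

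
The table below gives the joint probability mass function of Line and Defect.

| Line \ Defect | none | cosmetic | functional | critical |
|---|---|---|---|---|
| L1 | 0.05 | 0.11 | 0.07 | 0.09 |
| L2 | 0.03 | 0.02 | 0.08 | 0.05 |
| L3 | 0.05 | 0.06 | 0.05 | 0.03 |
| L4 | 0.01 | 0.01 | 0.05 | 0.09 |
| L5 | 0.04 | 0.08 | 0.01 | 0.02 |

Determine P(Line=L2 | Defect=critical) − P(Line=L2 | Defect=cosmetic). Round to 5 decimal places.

P(Defect=critical) = 0.09 + 0.05 + 0.03 + 0.09 + 0.02 = 0.28; P(Line=L2 | Defect=critical) = 0.05/0.28 = 0.178571.
P(Defect=cosmetic) = 0.11 + 0.02 + 0.06 + 0.01 + 0.08 = 0.28; P(Line=L2 | Defect=cosmetic) = 0.02/0.28 = 0.071429.
Difference = 0.10714.

0.10714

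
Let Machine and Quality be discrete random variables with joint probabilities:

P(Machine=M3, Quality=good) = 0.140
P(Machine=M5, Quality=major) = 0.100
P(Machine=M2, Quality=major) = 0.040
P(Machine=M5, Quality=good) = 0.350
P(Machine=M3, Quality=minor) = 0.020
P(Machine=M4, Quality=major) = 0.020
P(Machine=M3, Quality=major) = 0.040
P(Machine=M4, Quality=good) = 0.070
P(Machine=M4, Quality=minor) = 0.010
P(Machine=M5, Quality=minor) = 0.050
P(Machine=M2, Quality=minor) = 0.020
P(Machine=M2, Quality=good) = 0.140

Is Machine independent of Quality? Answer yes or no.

yes

Every cell satisfies P(Machine,Quality) = P(Machine)·P(Quality). For instance P(Machine=M2) = 0.200, P(Quality=minor) = 0.100, and 0.200×0.100 = 0.020 matches the joint entry. So Machine and Quality are independent.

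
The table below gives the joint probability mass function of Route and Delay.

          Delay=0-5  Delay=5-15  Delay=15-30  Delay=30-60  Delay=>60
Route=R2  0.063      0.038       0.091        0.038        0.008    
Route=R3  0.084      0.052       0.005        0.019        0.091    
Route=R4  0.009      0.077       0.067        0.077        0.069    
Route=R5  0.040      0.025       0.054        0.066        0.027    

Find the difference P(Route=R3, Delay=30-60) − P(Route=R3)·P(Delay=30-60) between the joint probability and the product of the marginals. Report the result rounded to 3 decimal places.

P(Route=R3) = 0.084 + 0.052 + 0.005 + 0.019 + 0.091 = 0.251.
P(Delay=30-60) = 0.038 + 0.019 + 0.077 + 0.066 = 0.200.
P(Route=R3, Delay=30-60) − P(Route=R3)P(Delay=30-60) = 0.019 − 0.251×0.200 = -0.031.

-0.031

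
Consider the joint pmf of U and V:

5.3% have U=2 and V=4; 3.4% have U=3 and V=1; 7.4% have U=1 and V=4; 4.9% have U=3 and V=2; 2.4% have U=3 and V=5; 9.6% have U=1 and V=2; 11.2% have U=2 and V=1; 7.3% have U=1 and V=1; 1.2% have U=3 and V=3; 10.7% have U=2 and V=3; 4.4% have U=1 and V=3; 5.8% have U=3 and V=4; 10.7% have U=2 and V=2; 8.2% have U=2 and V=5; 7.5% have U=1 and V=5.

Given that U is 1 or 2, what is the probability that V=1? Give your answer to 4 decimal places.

P(U=1) = 0.073 + 0.096 + 0.044 + 0.074 + 0.075 = 0.362.
P(U=2) = 0.112 + 0.107 + 0.107 + 0.053 + 0.082 = 0.461.
P(U ∈ {1, 2}) = 0.362 + 0.461 = 0.823; P(V=1, U ∈ {1, 2}) = 0.073 + 0.112 = 0.185.
P(V=1 | U ∈ {1, 2}) = 0.185/0.823 = 0.2248.

0.2248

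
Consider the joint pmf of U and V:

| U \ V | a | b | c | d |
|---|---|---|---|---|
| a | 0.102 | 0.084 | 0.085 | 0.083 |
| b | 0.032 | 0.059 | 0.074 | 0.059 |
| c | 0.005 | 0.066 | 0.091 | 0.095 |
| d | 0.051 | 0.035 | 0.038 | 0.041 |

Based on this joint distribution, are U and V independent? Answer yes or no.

no

P(U=c) = 0.257 and P(V=a) = 0.190, so their product is 0.04883, but P(U=c, V=a) = 0.005. Since these differ, U and V are not independent.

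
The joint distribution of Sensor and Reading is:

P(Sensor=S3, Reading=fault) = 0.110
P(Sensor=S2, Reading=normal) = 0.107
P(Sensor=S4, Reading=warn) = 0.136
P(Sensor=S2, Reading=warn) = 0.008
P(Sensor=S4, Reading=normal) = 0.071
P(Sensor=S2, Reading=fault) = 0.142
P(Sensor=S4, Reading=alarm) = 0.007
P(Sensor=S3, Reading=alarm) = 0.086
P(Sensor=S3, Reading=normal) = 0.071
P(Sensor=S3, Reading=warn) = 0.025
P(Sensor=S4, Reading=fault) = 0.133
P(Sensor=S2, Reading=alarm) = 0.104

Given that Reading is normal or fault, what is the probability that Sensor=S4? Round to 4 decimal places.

P(Reading=normal) = 0.107 + 0.071 + 0.071 = 0.249.
P(Reading=fault) = 0.142 + 0.110 + 0.133 = 0.385.
P(Reading ∈ {normal, fault}) = 0.249 + 0.385 = 0.634; P(Sensor=S4, Reading ∈ {normal, fault}) = 0.071 + 0.133 = 0.204.
P(Sensor=S4 | Reading ∈ {normal, fault}) = 0.204/0.634 = 0.3218.

0.3218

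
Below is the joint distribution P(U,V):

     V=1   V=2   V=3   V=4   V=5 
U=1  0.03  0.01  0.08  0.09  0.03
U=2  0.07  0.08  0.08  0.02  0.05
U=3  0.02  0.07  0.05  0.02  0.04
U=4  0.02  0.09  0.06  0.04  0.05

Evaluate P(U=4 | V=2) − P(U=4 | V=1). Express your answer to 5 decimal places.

0.21714

P(V=2) = 0.01 + 0.08 + 0.07 + 0.09 = 0.25; P(U=4 | V=2) = 0.09/0.25 = 0.360000.
P(V=1) = 0.03 + 0.07 + 0.02 + 0.02 = 0.14; P(U=4 | V=1) = 0.02/0.14 = 0.142857.
Difference = 0.21714.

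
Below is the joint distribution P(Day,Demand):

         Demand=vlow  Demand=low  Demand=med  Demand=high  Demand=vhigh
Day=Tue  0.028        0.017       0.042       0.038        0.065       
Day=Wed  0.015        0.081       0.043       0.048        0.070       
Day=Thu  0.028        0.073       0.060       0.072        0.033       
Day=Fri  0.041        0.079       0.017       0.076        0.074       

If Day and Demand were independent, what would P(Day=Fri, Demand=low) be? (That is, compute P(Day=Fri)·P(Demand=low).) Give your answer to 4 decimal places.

P(Day=Fri) = 0.041 + 0.079 + 0.017 + 0.076 + 0.074 = 0.287.
P(Demand=low) = 0.017 + 0.081 + 0.073 + 0.079 = 0.250.
Product: 0.287 × 0.250 = 0.0718.

0.0718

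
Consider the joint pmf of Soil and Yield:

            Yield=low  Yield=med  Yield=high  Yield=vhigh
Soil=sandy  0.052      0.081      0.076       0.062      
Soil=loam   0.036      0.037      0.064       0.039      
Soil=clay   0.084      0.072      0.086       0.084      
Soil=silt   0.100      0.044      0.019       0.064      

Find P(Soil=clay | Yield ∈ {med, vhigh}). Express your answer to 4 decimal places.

0.3230

P(Yield=med) = 0.081 + 0.037 + 0.072 + 0.044 = 0.234.
P(Yield=vhigh) = 0.062 + 0.039 + 0.084 + 0.064 = 0.249.
P(Yield ∈ {med, vhigh}) = 0.234 + 0.249 = 0.483; P(Soil=clay, Yield ∈ {med, vhigh}) = 0.072 + 0.084 = 0.156.
P(Soil=clay | Yield ∈ {med, vhigh}) = 0.156/0.483 = 0.3230.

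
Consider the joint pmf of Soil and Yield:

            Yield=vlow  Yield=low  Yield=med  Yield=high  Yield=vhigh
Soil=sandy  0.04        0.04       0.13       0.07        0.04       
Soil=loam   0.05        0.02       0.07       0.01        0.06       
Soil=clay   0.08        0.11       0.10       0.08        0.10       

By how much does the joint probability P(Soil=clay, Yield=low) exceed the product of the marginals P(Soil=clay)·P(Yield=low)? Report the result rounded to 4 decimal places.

0.0301

P(Soil=clay) = 0.08 + 0.11 + 0.10 + 0.08 + 0.10 = 0.47.
P(Yield=low) = 0.04 + 0.02 + 0.11 = 0.17.
P(Soil=clay, Yield=low) − P(Soil=clay)P(Yield=low) = 0.11 − 0.47×0.17 = 0.0301.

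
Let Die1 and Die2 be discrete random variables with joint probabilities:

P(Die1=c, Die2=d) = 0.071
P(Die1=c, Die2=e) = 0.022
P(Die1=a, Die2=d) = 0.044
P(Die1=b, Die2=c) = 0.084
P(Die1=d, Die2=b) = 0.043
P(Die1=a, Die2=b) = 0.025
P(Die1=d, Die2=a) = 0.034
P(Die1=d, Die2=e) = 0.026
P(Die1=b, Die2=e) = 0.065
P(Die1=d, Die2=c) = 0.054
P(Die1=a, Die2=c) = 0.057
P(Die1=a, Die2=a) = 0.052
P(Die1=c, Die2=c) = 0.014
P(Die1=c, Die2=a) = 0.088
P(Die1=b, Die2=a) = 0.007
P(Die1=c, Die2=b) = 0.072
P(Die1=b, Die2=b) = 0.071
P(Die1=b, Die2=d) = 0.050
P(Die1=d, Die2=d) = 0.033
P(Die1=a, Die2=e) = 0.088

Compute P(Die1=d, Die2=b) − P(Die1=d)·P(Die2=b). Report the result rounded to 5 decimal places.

0.00291

P(Die1=d) = 0.034 + 0.043 + 0.054 + 0.033 + 0.026 = 0.190.
P(Die2=b) = 0.025 + 0.071 + 0.072 + 0.043 = 0.211.
P(Die1=d, Die2=b) − P(Die1=d)P(Die2=b) = 0.043 − 0.190×0.211 = 0.00291.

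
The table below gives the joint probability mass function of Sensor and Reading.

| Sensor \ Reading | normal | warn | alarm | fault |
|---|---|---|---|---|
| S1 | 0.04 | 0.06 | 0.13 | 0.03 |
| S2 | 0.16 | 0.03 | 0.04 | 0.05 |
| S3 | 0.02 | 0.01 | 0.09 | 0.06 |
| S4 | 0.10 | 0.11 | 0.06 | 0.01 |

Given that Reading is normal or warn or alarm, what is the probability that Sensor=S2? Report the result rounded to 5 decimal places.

P(Reading=normal) = 0.04 + 0.16 + 0.02 + 0.10 = 0.32.
P(Reading=warn) = 0.06 + 0.03 + 0.01 + 0.11 = 0.21.
P(Reading=alarm) = 0.13 + 0.04 + 0.09 + 0.06 = 0.32.
P(Reading ∈ {normal, warn, alarm}) = 0.32 + 0.21 + 0.32 = 0.85; P(Sensor=S2, Reading ∈ {normal, warn, alarm}) = 0.16 + 0.03 + 0.04 = 0.23.
P(Sensor=S2 | Reading ∈ {normal, warn, alarm}) = 0.23/0.85 = 0.27059.

0.27059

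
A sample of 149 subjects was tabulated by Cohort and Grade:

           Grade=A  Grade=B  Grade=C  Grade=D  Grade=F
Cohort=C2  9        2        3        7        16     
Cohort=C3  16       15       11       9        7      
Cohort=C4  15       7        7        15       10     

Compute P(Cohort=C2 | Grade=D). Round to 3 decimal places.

0.226

Total with Grade=D: 7 + 9 + 15 = 31.
P(Cohort=C2 | Grade=D) = 7/31 = 0.226.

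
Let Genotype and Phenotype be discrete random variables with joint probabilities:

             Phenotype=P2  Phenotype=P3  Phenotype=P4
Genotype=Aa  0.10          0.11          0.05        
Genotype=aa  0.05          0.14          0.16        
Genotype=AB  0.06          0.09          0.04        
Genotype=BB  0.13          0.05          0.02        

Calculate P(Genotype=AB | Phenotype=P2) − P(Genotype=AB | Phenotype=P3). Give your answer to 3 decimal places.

P(Phenotype=P2) = 0.10 + 0.05 + 0.06 + 0.13 = 0.34; P(Genotype=AB | Phenotype=P2) = 0.06/0.34 = 0.1765.
P(Phenotype=P3) = 0.11 + 0.14 + 0.09 + 0.05 = 0.39; P(Genotype=AB | Phenotype=P3) = 0.09/0.39 = 0.2308.
Difference = -0.054.

-0.054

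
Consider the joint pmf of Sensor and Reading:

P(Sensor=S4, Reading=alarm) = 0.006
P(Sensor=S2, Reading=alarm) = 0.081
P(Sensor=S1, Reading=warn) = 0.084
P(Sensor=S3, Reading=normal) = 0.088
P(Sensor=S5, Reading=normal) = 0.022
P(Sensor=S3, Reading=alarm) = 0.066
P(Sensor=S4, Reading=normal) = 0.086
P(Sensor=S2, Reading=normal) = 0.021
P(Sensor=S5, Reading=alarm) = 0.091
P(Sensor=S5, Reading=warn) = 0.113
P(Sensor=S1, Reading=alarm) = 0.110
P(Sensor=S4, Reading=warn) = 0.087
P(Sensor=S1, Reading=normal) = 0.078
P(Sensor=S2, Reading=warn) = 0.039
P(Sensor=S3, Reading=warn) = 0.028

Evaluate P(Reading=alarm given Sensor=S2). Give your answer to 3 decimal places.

0.574

P(Sensor=S2) = 0.021 + 0.039 + 0.081 = 0.141.
P(Reading=alarm | Sensor=S2) = 0.081/0.141 = 0.574.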